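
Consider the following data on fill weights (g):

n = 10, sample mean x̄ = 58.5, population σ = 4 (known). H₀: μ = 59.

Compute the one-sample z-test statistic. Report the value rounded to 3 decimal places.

test statistic = -0.395

SE = σ/√n = 4/√10 = 1.2649
z = (x̄−μ₀)/SE = (58.5−59)/1.2649 = -0.3953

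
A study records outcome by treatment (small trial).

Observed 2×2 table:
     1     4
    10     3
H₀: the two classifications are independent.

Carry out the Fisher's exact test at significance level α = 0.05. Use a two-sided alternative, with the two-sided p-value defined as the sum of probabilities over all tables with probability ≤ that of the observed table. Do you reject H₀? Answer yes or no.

Margins: r₁=5, r₂=13, c₁=11, c₂=7, n=18
p_obs = C(5,1)·C(13,10)/C(18,11); sum pmf over tables with pmf ≤ p_obs
p-value (two-sided) = 0.04739
At α=0.05: p < α → reject H₀

reject H₀: yes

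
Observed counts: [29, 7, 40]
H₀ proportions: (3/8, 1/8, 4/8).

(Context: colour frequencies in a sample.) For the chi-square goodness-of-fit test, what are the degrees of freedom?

df = k − 1 = 3 − 1 = 2

degrees of freedom = 2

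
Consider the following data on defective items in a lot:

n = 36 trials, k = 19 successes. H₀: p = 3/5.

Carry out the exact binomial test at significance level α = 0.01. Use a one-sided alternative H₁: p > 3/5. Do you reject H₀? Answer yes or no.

reject H₀: no

Exact binomial: n=36, k=19, p₀=3/5=0.6000
P(X≥19) from Σ C(n,i)·p₀^i·(1−p₀)^(n−i)
p-value (one-sided, H₁ greater) = 0.85402
At α=0.01: p ≥ α → fail to reject H₀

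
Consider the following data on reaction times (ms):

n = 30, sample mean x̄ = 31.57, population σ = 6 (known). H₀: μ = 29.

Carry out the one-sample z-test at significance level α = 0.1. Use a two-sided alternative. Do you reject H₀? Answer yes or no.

reject H₀: yes

SE = σ/√n = 6/√30 = 1.0954
z = (x̄−μ₀)/SE = (31.57−29)/1.0954 = 2.3461
p-value (two-sided) = 0.01897
At α=0.1: p < α → reject H₀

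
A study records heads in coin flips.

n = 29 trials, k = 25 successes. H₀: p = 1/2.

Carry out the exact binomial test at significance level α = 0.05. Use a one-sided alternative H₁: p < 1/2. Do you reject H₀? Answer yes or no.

reject H₀: no

Exact binomial: n=29, k=25, p₀=1/2=0.5000
P(X≤25) from Σ C(n,i)·p₀^i·(1−p₀)^(n−i)
p-value (one-sided, H₁ less) = 0.99999
At α=0.05: p ≥ α → fail to reject H₀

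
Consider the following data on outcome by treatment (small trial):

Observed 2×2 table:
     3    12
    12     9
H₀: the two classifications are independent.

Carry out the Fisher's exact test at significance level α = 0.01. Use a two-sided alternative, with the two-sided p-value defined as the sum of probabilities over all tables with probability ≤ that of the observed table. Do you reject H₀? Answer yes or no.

reject H₀: no

Margins: r₁=15, r₂=21, c₁=15, c₂=21, n=36
p_obs = C(15,3)·C(21,12)/C(36,15); sum pmf over tables with pmf ≤ p_obs
p-value (two-sided) = 0.04073
At α=0.01: p ≥ α → fail to reject H₀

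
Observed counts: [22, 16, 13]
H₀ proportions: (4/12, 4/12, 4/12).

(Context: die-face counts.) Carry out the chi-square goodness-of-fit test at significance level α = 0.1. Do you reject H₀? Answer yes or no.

reject H₀: no

n = 51; E_i = n·p_i = [17.00, 17.00, 17.00]
χ² = (22−17.00)²/17.00 + (16−17.00)²/17.00 + (13−17.00)²/17.00 = 2.4706
df = 2
p-value (upper-tail) = 0.29075
At α=0.1: p ≥ α → fail to reject H₀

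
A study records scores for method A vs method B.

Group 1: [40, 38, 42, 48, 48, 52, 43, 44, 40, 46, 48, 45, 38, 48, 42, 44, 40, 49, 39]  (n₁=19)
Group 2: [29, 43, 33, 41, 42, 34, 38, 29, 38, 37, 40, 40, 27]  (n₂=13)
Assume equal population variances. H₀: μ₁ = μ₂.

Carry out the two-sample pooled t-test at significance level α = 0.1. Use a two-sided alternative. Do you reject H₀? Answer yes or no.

x̄₁=43.895, s₁=4.162, n₁=19
x̄₂=36.231, s₂=5.341, n₂=13
s_p² = [18·4.162² + 12·5.341²]/30 = 21.8032
SE = √(s_p²·(1/19+1/13)) = 1.6807
t = (43.895−36.231)/1.6807 = 4.5600
df = 30
p-value (two-sided) = 0.00008
At α=0.1: p < α → reject H₀

reject H₀: yes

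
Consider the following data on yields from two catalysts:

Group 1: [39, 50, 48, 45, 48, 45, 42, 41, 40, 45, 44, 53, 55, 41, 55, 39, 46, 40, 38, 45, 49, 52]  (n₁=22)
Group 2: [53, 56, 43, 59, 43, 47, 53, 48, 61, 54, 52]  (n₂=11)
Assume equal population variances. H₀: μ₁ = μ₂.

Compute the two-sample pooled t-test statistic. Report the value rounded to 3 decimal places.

x̄₁=45.455, s₁=5.262, n₁=22
x̄₂=51.727, s₂=5.951, n₂=11
s_p² = [21·5.262² + 10·5.951²]/31 = 30.1818
SE = √(s_p²·(1/22+1/11)) = 2.0287
t = (45.455−51.727)/2.0287 = -3.0920
df = 31

test statistic = -3.092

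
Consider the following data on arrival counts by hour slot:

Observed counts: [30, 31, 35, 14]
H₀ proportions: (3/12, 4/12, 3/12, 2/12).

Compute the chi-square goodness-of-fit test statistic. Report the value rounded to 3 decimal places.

n = 110; E_i = n·p_i = [27.50, 36.67, 27.50, 18.33]
χ² = (30−27.50)²/27.50 + (31−36.67)²/36.67 + (35−27.50)²/27.50 + (14−18.33)²/18.33 = 4.1727
df = 3

test statistic = 4.173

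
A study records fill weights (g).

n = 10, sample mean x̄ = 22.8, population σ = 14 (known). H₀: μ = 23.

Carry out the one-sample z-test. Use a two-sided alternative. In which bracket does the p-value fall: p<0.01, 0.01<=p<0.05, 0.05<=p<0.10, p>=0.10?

SE = σ/√n = 14/√10 = 4.4272
z = (x̄−μ₀)/SE = (22.8−23)/4.4272 = -0.0452
p-value (two-sided) = 0.96397
→ bracket: p>=0.10

p-value bracket: p>=0.10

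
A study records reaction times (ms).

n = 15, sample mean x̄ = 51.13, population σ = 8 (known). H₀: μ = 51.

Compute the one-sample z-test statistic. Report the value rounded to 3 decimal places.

test statistic = 0.063

SE = σ/√n = 8/√15 = 2.0656
z = (x̄−μ₀)/SE = (51.13−51)/2.0656 = 0.0629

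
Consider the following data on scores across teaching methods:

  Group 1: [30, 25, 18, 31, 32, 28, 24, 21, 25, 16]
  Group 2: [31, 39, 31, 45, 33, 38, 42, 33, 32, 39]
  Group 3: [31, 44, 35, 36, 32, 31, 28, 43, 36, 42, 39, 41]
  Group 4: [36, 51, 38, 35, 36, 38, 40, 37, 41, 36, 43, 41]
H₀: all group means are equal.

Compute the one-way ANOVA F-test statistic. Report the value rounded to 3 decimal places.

test statistic = 16.574

Group means [25.00, 36.30, 36.50, 39.33], grand mean 34.614
SSB = Σnᵢ(x̄ᵢ−x̄)² = 1262.665; SSW = ΣΣ(x−x̄ᵢ)² = 1015.767
MSB = 1262.665/3 = 420.8884; MSW = 1015.767/40 = 25.3942
F = MSB/MSW = 16.5742
df = (3, 40)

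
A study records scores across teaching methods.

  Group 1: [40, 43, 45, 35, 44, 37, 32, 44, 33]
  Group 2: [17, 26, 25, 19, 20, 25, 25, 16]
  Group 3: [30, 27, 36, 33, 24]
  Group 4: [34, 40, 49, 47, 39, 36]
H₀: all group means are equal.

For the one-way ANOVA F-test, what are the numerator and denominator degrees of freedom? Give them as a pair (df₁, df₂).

k = 4 groups, N = 28 total
df = (k−1, N−k) = (4−1, 28−4) = (3, 24)

degrees of freedom = [3, 24]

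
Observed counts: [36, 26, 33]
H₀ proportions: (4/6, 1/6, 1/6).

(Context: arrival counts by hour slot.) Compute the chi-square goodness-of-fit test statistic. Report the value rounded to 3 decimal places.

n = 95; E_i = n·p_i = [63.33, 15.83, 15.83]
χ² = (36−63.33)²/63.33 + (26−15.83)²/15.83 + (33−15.83)²/15.83 = 36.9368
df = 2

test statistic = 36.937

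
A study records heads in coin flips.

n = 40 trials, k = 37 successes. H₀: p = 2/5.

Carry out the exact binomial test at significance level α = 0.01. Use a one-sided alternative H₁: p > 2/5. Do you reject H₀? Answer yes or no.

reject H₀: yes

Exact binomial: n=40, k=37, p₀=2/5=0.4000
P(X≥37) from Σ C(n,i)·p₀^i·(1−p₀)^(n−i)
p-value (one-sided, H₁ greater) = 0.00000
At α=0.01: p < α → reject H₀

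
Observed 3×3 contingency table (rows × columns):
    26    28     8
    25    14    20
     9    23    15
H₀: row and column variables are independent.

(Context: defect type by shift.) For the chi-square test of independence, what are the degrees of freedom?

df = (r−1)(c−1) = (3−1)·(3−1) = 4

degrees of freedom = 4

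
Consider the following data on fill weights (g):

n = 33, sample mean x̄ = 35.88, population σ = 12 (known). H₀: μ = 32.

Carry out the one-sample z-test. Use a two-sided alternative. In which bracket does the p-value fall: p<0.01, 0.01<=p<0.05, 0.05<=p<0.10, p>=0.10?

p-value bracket: 0.05<=p<0.10

SE = σ/√n = 12/√33 = 2.0889
z = (x̄−μ₀)/SE = (35.88−32)/2.0889 = 1.8574
p-value (two-sided) = 0.06325
→ bracket: 0.05<=p<0.10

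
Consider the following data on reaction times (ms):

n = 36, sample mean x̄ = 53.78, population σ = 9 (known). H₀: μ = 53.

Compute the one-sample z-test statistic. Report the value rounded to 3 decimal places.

test statistic = 0.520

SE = σ/√n = 9/√36 = 1.5000
z = (x̄−μ₀)/SE = (53.78−53)/1.5000 = 0.5200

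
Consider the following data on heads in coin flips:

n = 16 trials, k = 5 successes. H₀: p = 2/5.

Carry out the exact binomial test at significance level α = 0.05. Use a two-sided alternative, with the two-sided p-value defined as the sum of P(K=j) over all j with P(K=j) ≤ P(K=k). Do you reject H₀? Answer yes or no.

Exact binomial: n=16, k=5, p₀=2/5=0.4000
P(X=j) = C(n,j)·p₀^j·(1−p₀)^(n−j); p = Σ P(X=j) over j with P(X=j) ≤ P(X=5)
p-value (two-sided) = 0.61278
At α=0.05: p ≥ α → fail to reject H₀

reject H₀: no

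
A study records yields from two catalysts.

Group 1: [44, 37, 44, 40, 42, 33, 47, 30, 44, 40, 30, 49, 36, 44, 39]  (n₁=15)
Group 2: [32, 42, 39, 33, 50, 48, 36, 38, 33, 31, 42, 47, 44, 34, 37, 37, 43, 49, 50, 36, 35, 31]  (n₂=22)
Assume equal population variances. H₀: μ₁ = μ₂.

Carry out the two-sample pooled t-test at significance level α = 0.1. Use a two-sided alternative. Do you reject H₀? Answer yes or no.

reject H₀: no

x̄₁=39.933, s₁=5.812, n₁=15
x̄₂=39.409, s₂=6.397, n₂=22
s_p² = [14·5.812² + 21·6.397²]/35 = 38.0643
SE = √(s_p²·(1/15+1/22)) = 2.0659
t = (39.933−39.409)/2.0659 = 0.2538
df = 35
p-value (two-sided) = 0.80116
At α=0.1: p ≥ α → fail to reject H₀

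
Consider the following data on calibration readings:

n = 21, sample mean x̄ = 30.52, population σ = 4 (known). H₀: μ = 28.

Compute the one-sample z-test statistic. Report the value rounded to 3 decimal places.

test statistic = 2.887

SE = σ/√n = 4/√21 = 0.8729
z = (x̄−μ₀)/SE = (30.52−28)/0.8729 = 2.8870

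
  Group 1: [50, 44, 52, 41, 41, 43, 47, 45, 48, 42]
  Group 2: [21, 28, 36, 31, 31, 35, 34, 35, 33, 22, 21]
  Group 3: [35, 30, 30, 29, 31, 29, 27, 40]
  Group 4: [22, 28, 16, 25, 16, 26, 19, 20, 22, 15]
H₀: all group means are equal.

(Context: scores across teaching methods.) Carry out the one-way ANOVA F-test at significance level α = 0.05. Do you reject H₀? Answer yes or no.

reject H₀: yes

Group means [45.30, 29.73, 31.38, 20.90], grand mean 31.795
SSB = Σnᵢ(x̄ᵢ−x̄)² = 3059.302; SSW = ΣΣ(x−x̄ᵢ)² = 779.057
MSB = 3059.302/3 = 1019.7674; MSW = 779.057/35 = 22.2588
F = MSB/MSW = 45.8142
df = (3, 35)
p-value (upper-tail) = 0.00000
At α=0.05: p < α → reject H₀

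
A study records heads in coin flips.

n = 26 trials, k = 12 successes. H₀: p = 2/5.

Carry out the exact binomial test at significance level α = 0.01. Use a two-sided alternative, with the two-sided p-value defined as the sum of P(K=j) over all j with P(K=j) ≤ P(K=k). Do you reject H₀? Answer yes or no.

reject H₀: no

Exact binomial: n=26, k=12, p₀=2/5=0.4000
P(X=j) = C(n,j)·p₀^j·(1−p₀)^(n−j); p = Σ P(X=j) over j with P(X=j) ≤ P(X=12)
p-value (two-sided) = 0.55186
At α=0.01: p ≥ α → fail to reject H₀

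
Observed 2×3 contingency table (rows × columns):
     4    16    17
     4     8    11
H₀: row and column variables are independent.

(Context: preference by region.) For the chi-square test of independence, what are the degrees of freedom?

degrees of freedom = 2

df = (r−1)(c−1) = (2−1)·(3−1) = 2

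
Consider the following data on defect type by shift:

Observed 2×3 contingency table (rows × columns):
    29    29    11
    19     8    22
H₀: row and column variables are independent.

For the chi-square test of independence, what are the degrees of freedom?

degrees of freedom = 2

df = (r−1)(c−1) = (2−1)·(3−1) = 2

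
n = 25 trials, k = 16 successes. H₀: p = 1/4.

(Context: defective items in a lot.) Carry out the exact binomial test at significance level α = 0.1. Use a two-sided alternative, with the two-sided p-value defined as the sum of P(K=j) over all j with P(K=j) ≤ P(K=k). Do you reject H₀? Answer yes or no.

Exact binomial: n=25, k=16, p₀=1/4=0.2500
P(X=j) = C(n,j)·p₀^j·(1−p₀)^(n−j); p = Σ P(X=j) over j with P(X=j) ≤ P(X=16)
p-value (two-sided) = 0.00004
At α=0.1: p < α → reject H₀

reject H₀: yes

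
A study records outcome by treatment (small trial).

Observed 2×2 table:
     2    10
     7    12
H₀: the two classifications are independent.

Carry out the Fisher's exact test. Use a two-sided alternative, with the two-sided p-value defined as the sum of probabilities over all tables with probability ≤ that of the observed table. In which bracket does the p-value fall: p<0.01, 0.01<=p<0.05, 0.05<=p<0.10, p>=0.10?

Margins: r₁=12, r₂=19, c₁=9, c₂=22, n=31
p_obs = C(12,2)·C(19,7)/C(31,9); sum pmf over tables with pmf ≤ p_obs
p-value (two-sided) = 0.41841
→ bracket: p>=0.10

p-value bracket: p>=0.10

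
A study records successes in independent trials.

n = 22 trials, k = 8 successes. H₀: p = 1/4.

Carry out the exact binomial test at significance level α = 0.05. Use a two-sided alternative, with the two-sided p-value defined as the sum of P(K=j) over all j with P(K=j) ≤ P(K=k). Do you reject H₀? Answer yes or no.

reject H₀: no

Exact binomial: n=22, k=8, p₀=1/4=0.2500
P(X=j) = C(n,j)·p₀^j·(1−p₀)^(n−j); p = Σ P(X=j) over j with P(X=j) ≤ P(X=8)
p-value (two-sided) = 0.22218
At α=0.05: p ≥ α → fail to reject H₀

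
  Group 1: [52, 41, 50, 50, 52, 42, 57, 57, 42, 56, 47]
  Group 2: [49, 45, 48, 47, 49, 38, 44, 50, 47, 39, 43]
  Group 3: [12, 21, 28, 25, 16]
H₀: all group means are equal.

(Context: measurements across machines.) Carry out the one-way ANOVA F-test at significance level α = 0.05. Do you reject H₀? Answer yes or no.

Group means [49.64, 45.36, 20.40], grand mean 42.481
SSB = Σnᵢ(x̄ᵢ−x̄)² = 3092.450; SSW = ΣΣ(x−x̄ᵢ)² = 690.291
MSB = 3092.450/2 = 1546.2249; MSW = 690.291/24 = 28.7621
F = MSB/MSW = 53.7591
df = (2, 24)
p-value (upper-tail) = 0.00000
At α=0.05: p < α → reject H₀

reject H₀: yes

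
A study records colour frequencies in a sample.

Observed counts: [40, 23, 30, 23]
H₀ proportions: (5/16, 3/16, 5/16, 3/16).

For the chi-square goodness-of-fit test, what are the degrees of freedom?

df = k − 1 = 4 − 1 = 3

degrees of freedom = 3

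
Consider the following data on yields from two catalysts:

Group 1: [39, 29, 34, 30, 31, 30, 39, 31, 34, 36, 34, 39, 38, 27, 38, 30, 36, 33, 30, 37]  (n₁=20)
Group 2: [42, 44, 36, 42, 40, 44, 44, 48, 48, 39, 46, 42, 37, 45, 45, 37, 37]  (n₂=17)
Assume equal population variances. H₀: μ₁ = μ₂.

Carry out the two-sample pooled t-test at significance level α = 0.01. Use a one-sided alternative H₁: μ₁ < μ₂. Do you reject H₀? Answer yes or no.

x̄₁=33.750, s₁=3.837, n₁=20
x̄₂=42.118, s₂=3.887, n₂=17
s_p² = [19·3.837² + 16·3.887²]/35 = 14.9004
SE = √(s_p²·(1/20+1/17)) = 1.2734
t = (33.750−42.118)/1.2734 = -6.5712
df = 35
p-value (one-sided, H₁ less) = 0.00000
At α=0.01: p < α → reject H₀

reject H₀: yes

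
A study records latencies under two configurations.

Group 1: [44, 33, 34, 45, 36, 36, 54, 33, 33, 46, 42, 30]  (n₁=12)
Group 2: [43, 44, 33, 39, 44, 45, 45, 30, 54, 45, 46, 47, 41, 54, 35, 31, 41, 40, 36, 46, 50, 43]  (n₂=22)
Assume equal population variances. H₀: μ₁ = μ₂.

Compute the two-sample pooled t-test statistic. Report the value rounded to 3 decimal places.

x̄₁=38.833, s₁=7.234, n₁=12
x̄₂=42.364, s₂=6.507, n₂=22
s_p² = [11·7.234² + 21·6.507²]/32 = 45.7737
SE = √(s_p²·(1/12+1/22)) = 2.4280
t = (38.833−42.364)/2.4280 = -1.4540
df = 32

test statistic = -1.454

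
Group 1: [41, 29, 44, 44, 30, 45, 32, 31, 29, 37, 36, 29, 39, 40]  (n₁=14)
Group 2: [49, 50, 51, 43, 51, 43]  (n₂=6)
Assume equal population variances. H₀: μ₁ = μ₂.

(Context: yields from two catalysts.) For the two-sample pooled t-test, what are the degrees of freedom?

df = n₁ + n₂ − 2 = 14 + 6 − 2 = 18

degrees of freedom = 18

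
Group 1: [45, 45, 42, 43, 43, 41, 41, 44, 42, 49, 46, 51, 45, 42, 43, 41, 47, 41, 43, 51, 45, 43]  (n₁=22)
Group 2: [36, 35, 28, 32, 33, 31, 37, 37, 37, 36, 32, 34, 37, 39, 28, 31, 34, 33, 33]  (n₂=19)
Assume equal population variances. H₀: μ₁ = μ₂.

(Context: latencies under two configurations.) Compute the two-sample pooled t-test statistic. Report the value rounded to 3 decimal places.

x̄₁=44.227, s₁=3.023, n₁=22
x̄₂=33.842, s₂=3.078, n₂=19
s_p² = [21·3.023² + 18·3.078²]/39 = 9.2921
SE = √(s_p²·(1/22+1/19)) = 0.9547
t = (44.227−33.842)/0.9547 = 10.8781
df = 39

test statistic = 10.878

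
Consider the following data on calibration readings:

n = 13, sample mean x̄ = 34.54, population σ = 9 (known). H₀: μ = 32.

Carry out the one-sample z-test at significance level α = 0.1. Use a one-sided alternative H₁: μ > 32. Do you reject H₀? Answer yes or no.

reject H₀: no

SE = σ/√n = 9/√13 = 2.4962
z = (x̄−μ₀)/SE = (34.54−32)/2.4962 = 1.0176
p-value (one-sided, H₁ greater) = 0.15444
At α=0.1: p ≥ α → fail to reject H₀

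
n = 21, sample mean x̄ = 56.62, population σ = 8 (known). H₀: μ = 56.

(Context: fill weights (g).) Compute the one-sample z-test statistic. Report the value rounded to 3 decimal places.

SE = σ/√n = 8/√21 = 1.7457
z = (x̄−μ₀)/SE = (56.62−56)/1.7457 = 0.3551

test statistic = 0.355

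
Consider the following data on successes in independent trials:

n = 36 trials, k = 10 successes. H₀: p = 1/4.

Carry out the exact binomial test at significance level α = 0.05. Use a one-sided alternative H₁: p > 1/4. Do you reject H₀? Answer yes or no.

Exact binomial: n=36, k=10, p₀=1/4=0.2500
P(X≥10) from Σ C(n,i)·p₀^i·(1−p₀)^(n−i)
p-value (one-sided, H₁ greater) = 0.41168
At α=0.05: p ≥ α → fail to reject H₀

reject H₀: no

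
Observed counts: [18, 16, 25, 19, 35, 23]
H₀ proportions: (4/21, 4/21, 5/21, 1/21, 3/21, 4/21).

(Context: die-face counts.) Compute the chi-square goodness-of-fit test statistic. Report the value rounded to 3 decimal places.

test statistic = 44.906

n = 136; E_i = n·p_i = [25.90, 25.90, 32.38, 6.48, 19.43, 25.90]
χ² = (18−25.90)²/25.90 + (16−25.90)²/25.90 + (25−32.38)²/32.38 + (19−6.48)²/6.48 + (35−19.43)²/19.43 + (23−25.90)²/25.90 = 44.9063
df = 5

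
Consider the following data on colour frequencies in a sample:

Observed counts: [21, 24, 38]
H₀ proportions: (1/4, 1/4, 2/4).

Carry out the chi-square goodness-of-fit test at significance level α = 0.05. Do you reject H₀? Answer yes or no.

n = 83; E_i = n·p_i = [20.75, 20.75, 41.50]
χ² = (21−20.75)²/20.75 + (24−20.75)²/20.75 + (38−41.50)²/41.50 = 0.8072
df = 2
p-value (upper-tail) = 0.66790
At α=0.05: p ≥ α → fail to reject H₀

reject H₀: no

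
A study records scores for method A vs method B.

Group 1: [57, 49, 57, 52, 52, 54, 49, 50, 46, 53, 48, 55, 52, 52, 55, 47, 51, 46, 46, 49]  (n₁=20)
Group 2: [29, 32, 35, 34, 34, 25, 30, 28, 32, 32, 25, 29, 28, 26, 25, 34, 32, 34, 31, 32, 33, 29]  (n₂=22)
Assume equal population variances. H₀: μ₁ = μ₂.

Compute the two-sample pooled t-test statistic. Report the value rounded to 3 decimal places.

test statistic = 19.841

x̄₁=51.000, s₁=3.509, n₁=20
x̄₂=30.409, s₂=3.217, n₂=22
s_p² = [19·3.509² + 21·3.217²]/40 = 11.2830
SE = √(s_p²·(1/20+1/22)) = 1.0378
t = (51.000−30.409)/1.0378 = 19.8411
df = 40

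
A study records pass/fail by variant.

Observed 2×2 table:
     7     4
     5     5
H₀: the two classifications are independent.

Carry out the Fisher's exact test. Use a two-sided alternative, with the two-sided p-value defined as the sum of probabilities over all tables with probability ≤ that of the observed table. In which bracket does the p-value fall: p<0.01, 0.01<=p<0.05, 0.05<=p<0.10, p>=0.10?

Margins: r₁=11, r₂=10, c₁=12, c₂=9, n=21
p_obs = C(11,7)·C(10,5)/C(21,12); sum pmf over tables with pmf ≤ p_obs
p-value (two-sided) = 0.66992
→ bracket: p>=0.10

p-value bracket: p>=0.10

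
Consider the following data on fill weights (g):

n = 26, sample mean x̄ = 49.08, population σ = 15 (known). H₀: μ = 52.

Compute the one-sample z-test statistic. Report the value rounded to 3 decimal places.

test statistic = -0.993

SE = σ/√n = 15/√26 = 2.9417
z = (x̄−μ₀)/SE = (49.08−52)/2.9417 = -0.9926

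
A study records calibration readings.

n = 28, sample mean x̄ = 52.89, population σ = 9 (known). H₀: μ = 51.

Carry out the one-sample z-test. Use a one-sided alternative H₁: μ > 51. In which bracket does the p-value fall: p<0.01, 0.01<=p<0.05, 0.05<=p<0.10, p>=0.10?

p-value bracket: p>=0.10

SE = σ/√n = 9/√28 = 1.7008
z = (x̄−μ₀)/SE = (52.89−51)/1.7008 = 1.1112
p-value (one-sided, H₁ greater) = 0.13324
→ bracket: p>=0.10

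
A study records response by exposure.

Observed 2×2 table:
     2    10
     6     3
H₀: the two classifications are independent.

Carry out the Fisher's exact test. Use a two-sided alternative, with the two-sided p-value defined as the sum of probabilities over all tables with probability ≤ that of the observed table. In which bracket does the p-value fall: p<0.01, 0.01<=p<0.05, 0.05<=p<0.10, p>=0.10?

Margins: r₁=12, r₂=9, c₁=8, c₂=13, n=21
p_obs = C(12,2)·C(9,6)/C(21,8); sum pmf over tables with pmf ≤ p_obs
p-value (two-sided) = 0.03184
→ bracket: 0.01<=p<0.05

p-value bracket: 0.01<=p<0.05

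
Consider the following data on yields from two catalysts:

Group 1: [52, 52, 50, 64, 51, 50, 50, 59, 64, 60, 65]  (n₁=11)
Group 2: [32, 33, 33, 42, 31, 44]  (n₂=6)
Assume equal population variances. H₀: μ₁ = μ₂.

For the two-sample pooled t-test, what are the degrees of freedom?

df = n₁ + n₂ − 2 = 11 + 6 − 2 = 15

degrees of freedom = 15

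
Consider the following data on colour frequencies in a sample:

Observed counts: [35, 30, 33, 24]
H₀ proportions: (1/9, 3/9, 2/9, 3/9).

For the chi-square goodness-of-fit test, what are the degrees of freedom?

degrees of freedom = 3

df = k − 1 = 4 − 1 = 3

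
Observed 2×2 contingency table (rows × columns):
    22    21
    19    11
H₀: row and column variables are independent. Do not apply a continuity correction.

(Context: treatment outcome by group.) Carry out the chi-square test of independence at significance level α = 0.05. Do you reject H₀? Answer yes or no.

Row totals [43, 30], col totals [41, 32], n=73
χ² = (22−24.15)²/24.15 + (21−18.85)²/18.85 + (19−16.85)²/16.85 + (11−13.15)²/13.15 = 1.0632
df = 1
p-value (upper-tail) = 0.30250
At α=0.05: p ≥ α → fail to reject H₀

reject H₀: no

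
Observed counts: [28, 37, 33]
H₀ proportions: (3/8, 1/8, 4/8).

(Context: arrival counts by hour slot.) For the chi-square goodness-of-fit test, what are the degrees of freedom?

degrees of freedom = 2

df = k − 1 = 3 − 1 = 2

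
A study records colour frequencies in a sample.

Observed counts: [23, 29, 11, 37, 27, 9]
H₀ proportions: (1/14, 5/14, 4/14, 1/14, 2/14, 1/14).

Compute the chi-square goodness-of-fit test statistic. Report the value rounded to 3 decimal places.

test statistic = 125.671

n = 136; E_i = n·p_i = [9.71, 48.57, 38.86, 9.71, 19.43, 9.71]
χ² = (23−9.71)²/9.71 + (29−48.57)²/48.57 + (11−38.86)²/38.86 + (37−9.71)²/9.71 + (27−19.43)²/19.43 + (9−9.71)²/9.71 = 125.6713
df = 5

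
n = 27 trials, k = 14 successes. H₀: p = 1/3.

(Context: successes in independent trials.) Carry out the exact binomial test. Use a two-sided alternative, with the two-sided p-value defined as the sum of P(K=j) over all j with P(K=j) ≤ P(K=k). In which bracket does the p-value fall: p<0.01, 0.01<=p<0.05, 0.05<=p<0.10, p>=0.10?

Exact binomial: n=27, k=14, p₀=1/3=0.3333
P(X=j) = C(n,j)·p₀^j·(1−p₀)^(n−j); p = Σ P(X=j) over j with P(X=j) ≤ P(X=14)
p-value (two-sided) = 0.06347
→ bracket: 0.05<=p<0.10

p-value bracket: 0.05<=p<0.10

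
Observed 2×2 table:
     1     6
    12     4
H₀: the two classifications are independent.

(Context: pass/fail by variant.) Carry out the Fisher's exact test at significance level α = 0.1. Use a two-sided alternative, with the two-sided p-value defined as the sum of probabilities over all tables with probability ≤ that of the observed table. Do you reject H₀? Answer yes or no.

reject H₀: yes

Margins: r₁=7, r₂=16, c₁=13, c₂=10, n=23
p_obs = C(7,1)·C(16,12)/C(23,13); sum pmf over tables with pmf ≤ p_obs
p-value (two-sided) = 0.01862
At α=0.1: p < α → reject H₀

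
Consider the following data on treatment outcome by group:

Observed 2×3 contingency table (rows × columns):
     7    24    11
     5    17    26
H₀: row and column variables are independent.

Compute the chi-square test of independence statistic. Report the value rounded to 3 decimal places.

test statistic = 7.242

Row totals [42, 48], col totals [12, 41, 37], n=90
χ² = (7−5.60)²/5.60 + (24−19.13)²/19.13 + (11−17.27)²/17.27 + (5−6.40)²/6.40 + (17−21.87)²/21.87 + (26−19.73)²/19.73 = 7.2417
df = 2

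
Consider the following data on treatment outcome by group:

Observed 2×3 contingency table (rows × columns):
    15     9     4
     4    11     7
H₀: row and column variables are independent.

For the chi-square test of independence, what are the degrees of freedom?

df = (r−1)(c−1) = (2−1)·(3−1) = 2

degrees of freedom = 2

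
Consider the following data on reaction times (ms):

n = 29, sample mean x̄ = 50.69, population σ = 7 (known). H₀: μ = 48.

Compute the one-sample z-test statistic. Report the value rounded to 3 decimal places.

test statistic = 2.069

SE = σ/√n = 7/√29 = 1.2999
z = (x̄−μ₀)/SE = (50.69−48)/1.2999 = 2.0694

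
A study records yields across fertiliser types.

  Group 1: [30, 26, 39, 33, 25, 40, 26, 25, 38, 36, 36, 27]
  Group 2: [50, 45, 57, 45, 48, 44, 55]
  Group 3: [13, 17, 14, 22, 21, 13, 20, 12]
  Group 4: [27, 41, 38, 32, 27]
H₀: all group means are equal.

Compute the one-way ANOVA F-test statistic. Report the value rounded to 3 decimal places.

Group means [31.75, 49.14, 16.50, 33.00], grand mean 31.938
SSB = Σnᵢ(x̄ᵢ−x̄)² = 3984.768; SSW = ΣΣ(x−x̄ᵢ)² = 815.107
MSB = 3984.768/3 = 1328.2560; MSW = 815.107/28 = 29.1110
F = MSB/MSW = 45.6273
df = (3, 28)

test statistic = 45.627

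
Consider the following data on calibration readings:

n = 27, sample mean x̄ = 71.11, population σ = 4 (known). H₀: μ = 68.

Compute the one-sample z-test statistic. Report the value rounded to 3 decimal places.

test statistic = 4.040

SE = σ/√n = 4/√27 = 0.7698
z = (x̄−μ₀)/SE = (71.11−68)/0.7698 = 4.0400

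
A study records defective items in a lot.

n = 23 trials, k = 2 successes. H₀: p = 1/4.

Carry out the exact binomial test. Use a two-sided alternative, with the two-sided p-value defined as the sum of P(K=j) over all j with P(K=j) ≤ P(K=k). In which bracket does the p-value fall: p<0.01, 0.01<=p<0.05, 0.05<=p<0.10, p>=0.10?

p-value bracket: 0.05<=p<0.10

Exact binomial: n=23, k=2, p₀=1/4=0.2500
P(X=j) = C(n,j)·p₀^j·(1−p₀)^(n−j); p = Σ P(X=j) over j with P(X=j) ≤ P(X=2)
p-value (two-sided) = 0.08998
→ bracket: 0.05<=p<0.10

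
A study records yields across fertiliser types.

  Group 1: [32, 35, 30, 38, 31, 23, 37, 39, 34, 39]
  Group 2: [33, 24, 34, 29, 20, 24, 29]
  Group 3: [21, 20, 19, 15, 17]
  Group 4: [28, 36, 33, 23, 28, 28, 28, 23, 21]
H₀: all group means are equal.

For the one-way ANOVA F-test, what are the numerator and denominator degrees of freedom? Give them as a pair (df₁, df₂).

degrees of freedom = [3, 27]

k = 4 groups, N = 31 total
df = (k−1, N−k) = (4−1, 31−4) = (3, 27)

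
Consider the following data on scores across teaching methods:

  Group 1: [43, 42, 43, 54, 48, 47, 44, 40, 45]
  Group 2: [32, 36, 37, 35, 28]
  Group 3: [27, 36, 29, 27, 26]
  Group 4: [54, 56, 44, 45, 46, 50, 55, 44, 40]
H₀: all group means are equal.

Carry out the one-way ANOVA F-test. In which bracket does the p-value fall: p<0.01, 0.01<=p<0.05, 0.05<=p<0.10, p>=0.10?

Group means [45.11, 33.60, 29.00, 48.22], grand mean 41.179
SSB = Σnᵢ(x̄ᵢ−x̄)² = 1614.463; SSW = ΣΣ(x−x̄ᵢ)² = 517.644
MSB = 1614.463/3 = 538.1542; MSW = 517.644/24 = 21.5685
F = MSB/MSW = 24.9509
df = (3, 24)
p-value (upper-tail) = 0.00000
→ bracket: p<0.01

p-value bracket: p<0.01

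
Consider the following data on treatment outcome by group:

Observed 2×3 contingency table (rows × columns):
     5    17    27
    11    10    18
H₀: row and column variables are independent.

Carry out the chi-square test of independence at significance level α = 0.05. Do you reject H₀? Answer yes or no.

Row totals [49, 39], col totals [16, 27, 45], n=88
χ² = (5−8.91)²/8.91 + (17−15.03)²/15.03 + (27−25.06)²/25.06 + (11−7.09)²/7.09 + (10−11.97)²/11.97 + (18−19.94)²/19.94 = 4.7903
df = 2
p-value (upper-tail) = 0.09116
At α=0.05: p ≥ α → fail to reject H₀

reject H₀: no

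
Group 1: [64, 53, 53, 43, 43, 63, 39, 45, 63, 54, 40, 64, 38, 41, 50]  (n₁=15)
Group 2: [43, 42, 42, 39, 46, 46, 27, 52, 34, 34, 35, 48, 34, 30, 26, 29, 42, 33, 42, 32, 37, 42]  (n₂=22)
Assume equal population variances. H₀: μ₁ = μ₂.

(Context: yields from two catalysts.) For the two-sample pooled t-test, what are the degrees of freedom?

degrees of freedom = 35

df = n₁ + n₂ − 2 = 15 + 22 − 2 = 35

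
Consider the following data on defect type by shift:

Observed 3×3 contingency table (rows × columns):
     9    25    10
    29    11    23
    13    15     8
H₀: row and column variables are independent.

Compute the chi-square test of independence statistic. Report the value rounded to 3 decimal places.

Row totals [44, 63, 36], col totals [51, 51, 41], n=143
χ² = (9−15.69)²/15.69 + (25−15.69)²/15.69 + (10−12.62)²/12.62 + (29−22.47)²/22.47 + (11−22.47)²/22.47 + (23−18.06)²/18.06 + (13−12.84)²/12.84 + (15−12.84)²/12.84 + (8−10.32)²/10.32 = 18.9069
df = 4

test statistic = 18.907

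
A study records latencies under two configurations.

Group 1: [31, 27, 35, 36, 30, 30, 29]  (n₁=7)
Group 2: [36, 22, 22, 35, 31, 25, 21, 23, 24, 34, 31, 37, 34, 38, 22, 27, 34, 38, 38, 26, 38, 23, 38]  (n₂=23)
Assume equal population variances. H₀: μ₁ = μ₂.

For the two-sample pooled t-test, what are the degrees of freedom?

degrees of freedom = 28

df = n₁ + n₂ − 2 = 7 + 23 − 2 = 28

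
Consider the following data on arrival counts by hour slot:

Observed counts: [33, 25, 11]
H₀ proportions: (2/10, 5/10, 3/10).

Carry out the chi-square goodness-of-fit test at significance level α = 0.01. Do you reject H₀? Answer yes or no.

n = 69; E_i = n·p_i = [13.80, 34.50, 20.70]
χ² = (33−13.80)²/13.80 + (25−34.50)²/34.50 + (11−20.70)²/20.70 = 33.8744
df = 2
p-value (upper-tail) = 0.00000
At α=0.01: p < α → reject H₀

reject H₀: yes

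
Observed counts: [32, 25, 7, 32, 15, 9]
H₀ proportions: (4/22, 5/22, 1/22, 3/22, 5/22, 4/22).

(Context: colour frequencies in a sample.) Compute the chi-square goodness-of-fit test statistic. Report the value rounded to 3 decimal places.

n = 120; E_i = n·p_i = [21.82, 27.27, 5.45, 16.36, 27.27, 21.82]
χ² = (32−21.82)²/21.82 + (25−27.27)²/27.27 + (7−5.45)²/5.45 + (32−16.36)²/16.36 + (15−27.27)²/27.27 + (9−21.82)²/21.82 = 33.3736
df = 5

test statistic = 33.374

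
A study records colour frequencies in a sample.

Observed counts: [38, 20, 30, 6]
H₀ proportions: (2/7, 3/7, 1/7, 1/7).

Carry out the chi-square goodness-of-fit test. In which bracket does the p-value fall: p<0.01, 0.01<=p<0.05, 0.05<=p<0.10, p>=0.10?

n = 94; E_i = n·p_i = [26.86, 40.29, 13.43, 13.43]
χ² = (38−26.86)²/26.86 + (20−40.29)²/40.29 + (30−13.43)²/13.43 + (6−13.43)²/13.43 = 39.3972
df = 3
p-value (upper-tail) = 0.00000
→ bracket: p<0.01

p-value bracket: p<0.01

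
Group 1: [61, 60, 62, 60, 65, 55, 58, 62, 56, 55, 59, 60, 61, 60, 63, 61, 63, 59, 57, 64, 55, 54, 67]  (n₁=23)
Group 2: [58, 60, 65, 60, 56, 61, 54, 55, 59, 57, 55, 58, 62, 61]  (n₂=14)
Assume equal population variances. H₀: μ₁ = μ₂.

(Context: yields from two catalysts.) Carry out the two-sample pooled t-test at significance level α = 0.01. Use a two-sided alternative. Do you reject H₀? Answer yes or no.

x̄₁=59.870, s₁=3.442, n₁=23
x̄₂=58.643, s₂=3.104, n₂=14
s_p² = [22·3.442² + 13·3.104²]/35 = 11.0235
SE = √(s_p²·(1/23+1/14)) = 1.1255
t = (59.870−58.643)/1.1255 = 1.0900
df = 35
p-value (two-sided) = 0.28318
At α=0.01: p ≥ α → fail to reject H₀

reject H₀: no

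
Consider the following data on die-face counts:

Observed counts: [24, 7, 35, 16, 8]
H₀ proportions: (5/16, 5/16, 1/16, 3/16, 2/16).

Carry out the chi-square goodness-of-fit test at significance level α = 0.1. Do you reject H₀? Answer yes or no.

reject H₀: yes

n = 90; E_i = n·p_i = [28.12, 28.12, 5.62, 16.88, 11.25]
χ² = (24−28.12)²/28.12 + (7−28.12)²/28.12 + (35−5.62)²/5.62 + (16−16.88)²/16.88 + (8−11.25)²/11.25 = 170.8593
df = 4
p-value (upper-tail) = 0.00000
At α=0.1: p < α → reject H₀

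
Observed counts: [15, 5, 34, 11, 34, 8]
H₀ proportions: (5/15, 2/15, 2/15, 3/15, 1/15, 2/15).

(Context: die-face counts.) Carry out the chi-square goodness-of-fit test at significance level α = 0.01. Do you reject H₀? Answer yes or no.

n = 107; E_i = n·p_i = [35.67, 14.27, 14.27, 21.40, 7.13, 14.27]
χ² = (15−35.67)²/35.67 + (5−14.27)²/14.27 + (34−14.27)²/14.27 + (11−21.40)²/21.40 + (34−7.13)²/7.13 + (8−14.27)²/14.27 = 154.2850
df = 5
p-value (upper-tail) = 0.00000
At α=0.01: p < α → reject H₀

reject H₀: yes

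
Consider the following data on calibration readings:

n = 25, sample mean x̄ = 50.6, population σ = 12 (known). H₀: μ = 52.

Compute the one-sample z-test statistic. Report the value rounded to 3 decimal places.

test statistic = -0.583

SE = σ/√n = 12/√25 = 2.4000
z = (x̄−μ₀)/SE = (50.6−52)/2.4000 = -0.5833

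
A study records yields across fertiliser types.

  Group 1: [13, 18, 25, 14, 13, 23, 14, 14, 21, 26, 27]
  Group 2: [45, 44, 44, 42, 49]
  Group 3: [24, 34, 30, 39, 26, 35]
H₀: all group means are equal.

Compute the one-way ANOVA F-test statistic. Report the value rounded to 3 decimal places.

Group means [18.91, 44.80, 31.33], grand mean 28.182
SSB = Σnᵢ(x̄ᵢ−x̄)² = 2386.230; SSW = ΣΣ(x−x̄ᵢ)² = 507.042
MSB = 2386.230/2 = 1193.1152; MSW = 507.042/19 = 26.6864
F = MSB/MSW = 44.7087
df = (2, 19)

test statistic = 44.709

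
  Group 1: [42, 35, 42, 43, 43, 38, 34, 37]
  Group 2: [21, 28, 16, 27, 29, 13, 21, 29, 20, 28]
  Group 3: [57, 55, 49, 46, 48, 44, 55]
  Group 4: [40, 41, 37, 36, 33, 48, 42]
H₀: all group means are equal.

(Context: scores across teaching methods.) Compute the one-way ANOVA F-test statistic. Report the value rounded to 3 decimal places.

test statistic = 44.064

Group means [39.25, 23.20, 50.57, 39.57], grand mean 36.781
SSB = Σnᵢ(x̄ᵢ−x̄)² = 3278.940; SSW = ΣΣ(x−x̄ᵢ)² = 694.529
MSB = 3278.940/3 = 1092.9801; MSW = 694.529/28 = 24.8046
F = MSB/MSW = 44.0636
df = (3, 28)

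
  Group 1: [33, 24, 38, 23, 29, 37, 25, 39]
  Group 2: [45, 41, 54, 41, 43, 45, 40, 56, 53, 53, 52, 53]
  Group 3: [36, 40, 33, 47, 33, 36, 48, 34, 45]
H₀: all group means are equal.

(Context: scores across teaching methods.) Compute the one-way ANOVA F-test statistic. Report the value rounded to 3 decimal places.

Group means [31.00, 48.00, 39.11], grand mean 40.552
SSB = Σnᵢ(x̄ᵢ−x̄)² = 1414.284; SSW = ΣΣ(x−x̄ᵢ)² = 998.889
MSB = 1414.284/2 = 707.1418; MSW = 998.889/26 = 38.4188
F = MSB/MSW = 18.4061
df = (2, 26)

test statistic = 18.406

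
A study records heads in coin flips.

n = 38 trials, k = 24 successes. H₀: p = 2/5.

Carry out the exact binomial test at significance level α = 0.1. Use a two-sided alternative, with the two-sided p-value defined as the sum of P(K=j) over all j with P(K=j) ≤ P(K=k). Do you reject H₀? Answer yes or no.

Exact binomial: n=38, k=24, p₀=2/5=0.4000
P(X=j) = C(n,j)·p₀^j·(1−p₀)^(n−j); p = Σ P(X=j) over j with P(X=j) ≤ P(X=24)
p-value (two-sided) = 0.00451
At α=0.1: p < α → reject H₀

reject H₀: yes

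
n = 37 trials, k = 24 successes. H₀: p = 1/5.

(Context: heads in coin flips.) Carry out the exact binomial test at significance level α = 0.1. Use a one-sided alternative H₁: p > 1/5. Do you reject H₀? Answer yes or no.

Exact binomial: n=37, k=24, p₀=1/5=0.2000
P(X≥24) from Σ C(n,i)·p₀^i·(1−p₀)^(n−i)
p-value (one-sided, H₁ greater) = 0.00000
At α=0.1: p < α → reject H₀

reject H₀: yes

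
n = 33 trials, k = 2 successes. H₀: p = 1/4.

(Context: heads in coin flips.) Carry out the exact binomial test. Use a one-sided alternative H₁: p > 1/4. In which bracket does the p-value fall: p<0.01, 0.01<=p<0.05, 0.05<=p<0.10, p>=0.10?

Exact binomial: n=33, k=2, p₀=1/4=0.2500
P(X≥2) from Σ C(n,i)·p₀^i·(1−p₀)^(n−i)
p-value (one-sided, H₁ greater) = 0.99910
→ bracket: p>=0.10

p-value bracket: p>=0.10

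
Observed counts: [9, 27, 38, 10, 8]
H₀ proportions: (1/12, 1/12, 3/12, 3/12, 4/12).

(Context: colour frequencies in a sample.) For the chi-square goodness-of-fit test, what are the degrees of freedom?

degrees of freedom = 4

df = k − 1 = 5 − 1 = 4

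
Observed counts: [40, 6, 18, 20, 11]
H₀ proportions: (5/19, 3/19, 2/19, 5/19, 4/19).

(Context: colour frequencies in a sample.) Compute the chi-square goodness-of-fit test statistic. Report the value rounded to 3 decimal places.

n = 95; E_i = n·p_i = [25.00, 15.00, 10.00, 25.00, 20.00]
χ² = (40−25.00)²/25.00 + (6−15.00)²/15.00 + (18−10.00)²/10.00 + (20−25.00)²/25.00 + (11−20.00)²/20.00 = 25.8500
df = 4

test statistic = 25.850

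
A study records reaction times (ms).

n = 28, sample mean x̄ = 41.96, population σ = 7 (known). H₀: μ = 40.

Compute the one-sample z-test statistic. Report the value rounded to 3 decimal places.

SE = σ/√n = 7/√28 = 1.3229
z = (x̄−μ₀)/SE = (41.96−40)/1.3229 = 1.4816

test statistic = 1.482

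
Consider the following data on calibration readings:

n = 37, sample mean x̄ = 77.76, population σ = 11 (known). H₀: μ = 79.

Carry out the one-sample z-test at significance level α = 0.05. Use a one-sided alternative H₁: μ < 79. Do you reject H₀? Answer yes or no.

SE = σ/√n = 11/√37 = 1.8084
z = (x̄−μ₀)/SE = (77.76−79)/1.8084 = -0.6857
p-value (one-sided, H₁ less) = 0.24645
At α=0.05: p ≥ α → fail to reject H₀

reject H₀: no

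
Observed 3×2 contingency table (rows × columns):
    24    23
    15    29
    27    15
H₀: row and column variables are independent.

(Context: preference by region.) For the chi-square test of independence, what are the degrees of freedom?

degrees of freedom = 2

df = (r−1)(c−1) = (3−1)·(2−1) = 2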